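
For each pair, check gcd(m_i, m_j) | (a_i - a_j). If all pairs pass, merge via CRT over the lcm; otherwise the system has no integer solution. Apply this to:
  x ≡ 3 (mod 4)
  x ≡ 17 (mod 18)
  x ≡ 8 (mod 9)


Moduli 4, 18, 9 are not pairwise coprime, so CRT works modulo lcm(m_i) when all pairwise compatibility conditions hold.
Pairwise compatibility: gcd(m_i, m_j) must divide a_i - a_j for every pair.
Merge one congruence at a time:
  Start: x ≡ 3 (mod 4).
  Combine with x ≡ 17 (mod 18): gcd(4, 18) = 2; 17 - 3 = 14, which IS divisible by 2, so compatible.
    Write x = 3 + 4·t and substitute into x ≡ 17 (mod 18): 4·t ≡ 17 − 3 = 14 (mod 18).
    Divide the congruence (and modulus) by g = 2: 2·t ≡ 7 (mod 9).
    The inverse of 2 mod 9 is 5 (since 2·5 = 10 = 1·9 + 1), so t ≡ 5·7 = 35 ≡ 8 (mod 9).
    Then x = 3 + 4·8 = 35, valid modulo lcm(4, 18) = 36: x ≡ 35 (mod 36).
  Combine with x ≡ 8 (mod 9): gcd(36, 9) = 9; 8 - 35 = -27, which IS divisible by 9, so compatible.
    Write x = 35 + 36·t and substitute into x ≡ 8 (mod 9): 36·t ≡ 8 − 35 = -27 (mod 9).
    Divide the congruence (and modulus) by g = 9: 4·t ≡ -3 (mod 1).
    Modulo 1 every t works; take t = 0.
    Then x = 35 + 36·0 = 35, valid modulo lcm(36, 9) = 36: x ≡ 35 (mod 36).
Verify: 35 mod 4 = 3, 35 mod 18 = 17, 35 mod 9 = 8.

x ≡ 35 (mod 36).


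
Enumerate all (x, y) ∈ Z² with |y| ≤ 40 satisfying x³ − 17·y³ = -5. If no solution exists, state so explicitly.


The equation is x³ - 17y³ = -5. For fixed y, x³ = 17·y³ − 5, so a solution requires the RHS to be a perfect cube.
Strategy: iterate y from -40 to 40, compute RHS = 17·y³ − 5, and check whether it is a (positive or negative) perfect cube.
Check small values of y:
  y = 0: RHS = -5 is not a perfect cube.
  y = 1: RHS = 12 is not a perfect cube.
  y = -1: RHS = -22 is not a perfect cube.
  y = 2: RHS = 131 is not a perfect cube.
  y = -2: RHS = -141 is not a perfect cube.
  y = 3: RHS = 454 is not a perfect cube.
  y = -3: RHS = -464 is not a perfect cube.
Continuing the search up to |y| = 40 finds no solutions either.
No (x, y) in the scanned range satisfies the equation.

No integer solutions with |y| ≤ 40.


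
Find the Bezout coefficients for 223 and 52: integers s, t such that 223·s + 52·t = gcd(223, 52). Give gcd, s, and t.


Euclidean algorithm on (223, 52) — divide until remainder is 0:
  223 = 4 · 52 + 15
  52 = 3 · 15 + 7
  15 = 2 · 7 + 1
  7 = 7 · 1 + 0
gcd(223, 52) = 1.
Track Bezout coefficients alongside the remainders: start with r₀ = 223 = a·1 + b·0 (s = 1, t = 0) and r₁ = 52 = a·0 + b·1 (s = 0, t = 1); each new remainder r_{k+1} = r_{k-1} − q_k·r_k inherits s_{k+1} = s_{k-1} − q_k·s_k, t_{k+1} = t_{k-1} − q_k·t_k, so r_k = a·s_k + b·t_k at every step:
  q = 4: r = 15, s = 1 − 4·0 = 1, t = 0 − 4·1 = -4  (check: 223·1 + 52·(-4) = 15)
  q = 3: r = 7, s = 0 − 3·1 = -3, t = 1 − 3·(-4) = 13  (check: 223·(-3) + 52·13 = 7)
  q = 2: r = 1, s = 1 − 2·(-3) = 7, t = -4 − 2·13 = -30  (check: 223·7 + 52·(-30) = 1)
The row with r = 1 (the gcd) gives the Bezout coefficients s = 7, t = -30.
Result: 223 · (7) + 52 · (-30) = 1.

gcd(223, 52) = 1; s = 7, t = -30 (check: 223·7 + 52·(-30) = 1).


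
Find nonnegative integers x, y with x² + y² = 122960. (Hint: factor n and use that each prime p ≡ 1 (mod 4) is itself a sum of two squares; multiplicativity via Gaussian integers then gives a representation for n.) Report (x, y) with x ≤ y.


Step 1: Factor n = 122960 = 2^4 · 5 · 29 · 53.
Step 2: Check the mod-4 condition on each prime factor: 2 = 2 (special); 5 ≡ 1 (mod 4), exponent 1; 29 ≡ 1 (mod 4), exponent 1; 53 ≡ 1 (mod 4), exponent 1.
All primes ≡ 3 (mod 4) appear to even exponent (or don't appear), so by the two-squares theorem n IS expressible as a sum of two squares.
Step 3: Build a representation. Group n = k² · m with k = 4 and m = 5 · 29 · 53 = 7685 (a product of primes ≡ 1 (mod 4)); a representation of m scales to one of n via (k·x)² + (k·y)² = k²(x² + y²). Each prime p ≡ 1 (mod 4) is itself a sum of two squares; find a² by testing p − a² for a perfect square:
  5: 5 − 1² = 4 = 2² ⇒ 5 = 1² + 2².
  29: 29 − 1² = 28, 29 − 2² = 25 = 5² ⇒ 29 = 2² + 5².
  53: 53 − 1² = 52, 53 − 2² = 49 = 7² ⇒ 53 = 2² + 7².
  Combine using the Brahmagupta–Fibonacci identity (a² + b²)(c² + d²) = (ac − bd)² + (ad + bc)² = (ac + bd)² + (ad − bc)²:
  5 · 29 = 145: from (1² + 2²)(2² + 5²), take (1·2 − 2·5, 1·5 + 2·2) = (2 − 10, 5 + 4) = (-8, 9); dropping signs (only squares matter) gives (8, 9); check 8² + 9² = 64 + 81 = 145 ✓.
  145 · 53 = 7685: from (8² + 9²)(2² + 7²), take (8·2 − 9·7, 8·7 + 9·2) = (16 − 63, 56 + 18) = (-47, 74); dropping signs (only squares matter) gives (47, 74); check 47² + 74² = 2209 + 5476 = 7685 ✓.
  Scale by k = 4: (4·47, 4·74) = (188, 296).
Step 4: Order so x ≤ y and verify: 188² + 296² = 35344 + 87616 = 122960 = n. ✓

n = 122960 = 188² + 296² (one valid representation with x ≤ y).


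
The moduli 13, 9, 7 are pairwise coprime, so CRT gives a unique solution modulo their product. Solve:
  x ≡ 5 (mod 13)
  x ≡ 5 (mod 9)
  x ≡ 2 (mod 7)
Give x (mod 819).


Moduli 13, 9, 7 are pairwise coprime; by CRT there is a unique solution modulo M = 13 · 9 · 7 = 819.
Solve pairwise, accumulating the modulus:
  Start with x ≡ 5 (mod 13).
  Combine with x ≡ 5 (mod 9): since gcd(13, 9) = 1, we get a unique residue mod 117.
    Write x = 5 + 13·t and substitute into x ≡ 5 (mod 9): 13·t ≡ 5 − 5 = 0 (mod 9).
    Reduce coefficients mod 9: 4·t ≡ 0 (mod 9).
    The inverse of 4 mod 9 is 7 (since 4·7 = 28 = 3·9 + 1), so t ≡ 7·0 = 0 ≡ 0 (mod 9).
    Then x = 5 + 13·0 = 5, valid modulo lcm(13, 9) = 117: x ≡ 5 (mod 117).
  Combine with x ≡ 2 (mod 7): since gcd(117, 7) = 1, we get a unique residue mod 819.
    Write x = 5 + 117·t and substitute into x ≡ 2 (mod 7): 117·t ≡ 2 − 5 = -3 (mod 7).
    Reduce coefficients mod 7: 5·t ≡ 4 (mod 7).
    The inverse of 5 mod 7 is 3 (since 5·3 = 15 = 2·7 + 1), so t ≡ 3·4 = 12 ≡ 5 (mod 7).
    Then x = 5 + 117·5 = 590, valid modulo lcm(117, 7) = 819: x ≡ 590 (mod 819).
Verify: 590 mod 13 = 5 ✓, 590 mod 9 = 5 ✓, 590 mod 7 = 2 ✓.

x ≡ 590 (mod 819).


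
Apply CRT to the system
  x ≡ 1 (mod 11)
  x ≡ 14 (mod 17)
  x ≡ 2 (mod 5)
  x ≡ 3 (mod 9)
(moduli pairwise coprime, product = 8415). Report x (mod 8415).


Product of moduli M = 11 · 17 · 5 · 9 = 8415.
Merge one congruence at a time:
  Start: x ≡ 1 (mod 11).
  Combine with x ≡ 14 (mod 17); new modulus lcm = 187.
    Write x = 1 + 11·t and substitute into x ≡ 14 (mod 17): 11·t ≡ 14 − 1 = 13 (mod 17).
    The inverse of 11 mod 17 is 14 (since 11·14 = 154 = 9·17 + 1), so t ≡ 14·13 = 182 ≡ 12 (mod 17).
    Then x = 1 + 11·12 = 133, valid modulo lcm(11, 17) = 187: x ≡ 133 (mod 187).
  Combine with x ≡ 2 (mod 5); new modulus lcm = 935.
    Write x = 133 + 187·t and substitute into x ≡ 2 (mod 5): 187·t ≡ 2 − 133 = -131 (mod 5).
    Reduce coefficients mod 5: 2·t ≡ 4 (mod 5).
    The inverse of 2 mod 5 is 3 (since 2·3 = 6 = 1·5 + 1), so t ≡ 3·4 = 12 ≡ 2 (mod 5).
    Then x = 133 + 187·2 = 507, valid modulo lcm(187, 5) = 935: x ≡ 507 (mod 935).
  Combine with x ≡ 3 (mod 9); new modulus lcm = 8415.
    Write x = 507 + 935·t and substitute into x ≡ 3 (mod 9): 935·t ≡ 3 − 507 = -504 (mod 9).
    Reduce coefficients mod 9: 8·t ≡ 0 (mod 9).
    The inverse of 8 mod 9 is 8 (since 8·8 = 64 = 7·9 + 1), so t ≡ 8·0 = 0 ≡ 0 (mod 9).
    Then x = 507 + 935·0 = 507, valid modulo lcm(935, 9) = 8415: x ≡ 507 (mod 8415).
Verify against each original: 507 mod 11 = 1, 507 mod 17 = 14, 507 mod 5 = 2, 507 mod 9 = 3.

x ≡ 507 (mod 8415).


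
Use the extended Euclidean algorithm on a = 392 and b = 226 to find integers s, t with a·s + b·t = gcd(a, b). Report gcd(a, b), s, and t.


Euclidean algorithm on (392, 226) — divide until remainder is 0:
  392 = 1 · 226 + 166
  226 = 1 · 166 + 60
  166 = 2 · 60 + 46
  60 = 1 · 46 + 14
  46 = 3 · 14 + 4
  14 = 3 · 4 + 2
  4 = 2 · 2 + 0
gcd(392, 226) = 2.
Track Bezout coefficients alongside the remainders: start with r₀ = 392 = a·1 + b·0 (s = 1, t = 0) and r₁ = 226 = a·0 + b·1 (s = 0, t = 1); each new remainder r_{k+1} = r_{k-1} − q_k·r_k inherits s_{k+1} = s_{k-1} − q_k·s_k, t_{k+1} = t_{k-1} − q_k·t_k, so r_k = a·s_k + b·t_k at every step:
  q = 1: r = 166, s = 1 − 1·0 = 1, t = 0 − 1·1 = -1  (check: 392·1 + 226·(-1) = 166)
  q = 1: r = 60, s = 0 − 1·1 = -1, t = 1 − 1·(-1) = 2  (check: 392·(-1) + 226·2 = 60)
  q = 2: r = 46, s = 1 − 2·(-1) = 3, t = -1 − 2·2 = -5  (check: 392·3 + 226·(-5) = 46)
  q = 1: r = 14, s = -1 − 1·3 = -4, t = 2 − 1·(-5) = 7  (check: 392·(-4) + 226·7 = 14)
  q = 3: r = 4, s = 3 − 3·(-4) = 15, t = -5 − 3·7 = -26  (check: 392·15 + 226·(-26) = 4)
  q = 3: r = 2, s = -4 − 3·15 = -49, t = 7 − 3·(-26) = 85  (check: 392·(-49) + 226·85 = 2)
The row with r = 2 (the gcd) gives the Bezout coefficients s = -49, t = 85.
Result: 392 · (-49) + 226 · (85) = 2.

gcd(392, 226) = 2; s = -49, t = 85 (check: 392·(-49) + 226·85 = 2).


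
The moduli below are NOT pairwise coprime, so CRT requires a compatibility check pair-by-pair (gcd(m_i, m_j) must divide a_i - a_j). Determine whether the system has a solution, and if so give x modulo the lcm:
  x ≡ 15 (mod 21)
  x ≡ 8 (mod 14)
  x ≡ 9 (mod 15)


Moduli 21, 14, 15 are not pairwise coprime, so CRT works modulo lcm(m_i) when all pairwise compatibility conditions hold.
Pairwise compatibility: gcd(m_i, m_j) must divide a_i - a_j for every pair.
Merge one congruence at a time:
  Start: x ≡ 15 (mod 21).
  Combine with x ≡ 8 (mod 14): gcd(21, 14) = 7; 8 - 15 = -7, which IS divisible by 7, so compatible.
    Write x = 15 + 21·t and substitute into x ≡ 8 (mod 14): 21·t ≡ 8 − 15 = -7 (mod 14).
    Divide the congruence (and modulus) by g = 7: 3·t ≡ -1 (mod 2).
    Reduce coefficients mod 2: 1·t ≡ 1 (mod 2).
    So t ≡ 1 (mod 2).
    Then x = 15 + 21·1 = 36, valid modulo lcm(21, 14) = 42: x ≡ 36 (mod 42).
  Combine with x ≡ 9 (mod 15): gcd(42, 15) = 3; 9 - 36 = -27, which IS divisible by 3, so compatible.
    Write x = 36 + 42·t and substitute into x ≡ 9 (mod 15): 42·t ≡ 9 − 36 = -27 (mod 15).
    Divide the congruence (and modulus) by g = 3: 14·t ≡ -9 (mod 5).
    Reduce coefficients mod 5: 4·t ≡ 1 (mod 5).
    The inverse of 4 mod 5 is 4 (since 4·4 = 16 = 3·5 + 1), so t ≡ 4·1 = 4 ≡ 4 (mod 5).
    Then x = 36 + 42·4 = 204, valid modulo lcm(42, 15) = 210: x ≡ 204 (mod 210).
Verify: 204 mod 21 = 15, 204 mod 14 = 8, 204 mod 15 = 9.

x ≡ 204 (mod 210).


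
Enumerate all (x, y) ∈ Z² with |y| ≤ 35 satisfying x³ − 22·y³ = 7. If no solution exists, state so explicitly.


The equation is x³ - 22y³ = 7. For fixed y, x³ = 22·y³ + 7, so a solution requires the RHS to be a perfect cube.
Strategy: iterate y from -35 to 35, compute RHS = 22·y³ + 7, and check whether it is a (positive or negative) perfect cube.
Check small values of y:
  y = 0: RHS = 7 is not a perfect cube.
  y = 1: RHS = 29 is not a perfect cube.
  y = -1: RHS = -15 is not a perfect cube.
  y = 2: RHS = 183 is not a perfect cube.
  y = -2: RHS = -169 is not a perfect cube.
  y = 3: RHS = 601 is not a perfect cube.
  y = -3: RHS = -587 is not a perfect cube.
Continuing the search up to |y| = 35 finds no solutions either.
No (x, y) in the scanned range satisfies the equation.

No integer solutions with |y| ≤ 35.


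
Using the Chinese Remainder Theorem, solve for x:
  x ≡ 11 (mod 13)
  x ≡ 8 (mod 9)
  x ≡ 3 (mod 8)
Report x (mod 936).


Moduli 13, 9, 8 are pairwise coprime; by CRT there is a unique solution modulo M = 13 · 9 · 8 = 936.
Solve pairwise, accumulating the modulus:
  Start with x ≡ 11 (mod 13).
  Combine with x ≡ 8 (mod 9): since gcd(13, 9) = 1, we get a unique residue mod 117.
    Write x = 11 + 13·t and substitute into x ≡ 8 (mod 9): 13·t ≡ 8 − 11 = -3 (mod 9).
    Reduce coefficients mod 9: 4·t ≡ 6 (mod 9).
    The inverse of 4 mod 9 is 7 (since 4·7 = 28 = 3·9 + 1), so t ≡ 7·6 = 42 ≡ 6 (mod 9).
    Then x = 11 + 13·6 = 89, valid modulo lcm(13, 9) = 117: x ≡ 89 (mod 117).
  Combine with x ≡ 3 (mod 8): since gcd(117, 8) = 1, we get a unique residue mod 936.
    Write x = 89 + 117·t and substitute into x ≡ 3 (mod 8): 117·t ≡ 3 − 89 = -86 (mod 8).
    Reduce coefficients mod 8: 5·t ≡ 2 (mod 8).
    The inverse of 5 mod 8 is 5 (since 5·5 = 25 = 3·8 + 1), so t ≡ 5·2 = 10 ≡ 2 (mod 8).
    Then x = 89 + 117·2 = 323, valid modulo lcm(117, 8) = 936: x ≡ 323 (mod 936).
Verify: 323 mod 13 = 11 ✓, 323 mod 9 = 8 ✓, 323 mod 8 = 3 ✓.

x ≡ 323 (mod 936).


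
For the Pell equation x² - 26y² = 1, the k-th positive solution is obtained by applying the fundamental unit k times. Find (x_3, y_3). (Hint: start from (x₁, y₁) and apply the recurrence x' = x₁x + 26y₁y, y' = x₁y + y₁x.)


Step 1: Find the fundamental solution (x₁, y₁) of x² - 26y² = 1.
  Expand √26 as a continued fraction. a₀ = ⌊√26⌋ = 5; iterate m_{k+1} = d_k·a_k − m_k, d_{k+1} = (26 − m_{k+1}²)/d_k, a_{k+1} = ⌊(a₀ + m_{k+1})/d_{k+1}⌋ (starting m₀ = 0, d₀ = 1), with convergents p_k = a_k·p_{k-1} + p_{k-2}, q_k = a_k·q_{k-1} + q_{k-2} (p₋₁ = 1, q₋₁ = 0):
  k = 0: a₀ = 5; p₀/q₀ = 5/1; p₀² − 26·q₀² = 25 − 26 = -1.
  k = 1: m = 5, d = 1, a = ⌊(5 + 5)/1⌋ = 10; p/q = (10·5 + 1)/(10·1 + 0) = 51/10; p² − 26·q² = 2601 − 2600 = 1.
  The first convergent with p² − 26·q² = 1 gives the fundamental solution (x₁, y₁) = (51, 10).
Step 2: Apply the recurrence (x_{n+1}, y_{n+1}) = (x₁x_n + 26y₁y_n, x₁y_n + y₁x_n) repeatedly.
  From (x_1, y_1) = (51, 10): x_2 = 51·51 + 26·10·10 = 5201; y_2 = 51·10 + 10·51 = 1020.
  From (x_2, y_2) = (5201, 1020): x_3 = 51·5201 + 26·10·1020 = 530451; y_3 = 51·1020 + 10·5201 = 104030.
Step 3: Verify x_3² - 26·y_3² = 281378263401 - 281378263400 = 1 (should be 1). ✓

(x_1, y_1) = (51, 10); (x_3, y_3) = (530451, 104030).


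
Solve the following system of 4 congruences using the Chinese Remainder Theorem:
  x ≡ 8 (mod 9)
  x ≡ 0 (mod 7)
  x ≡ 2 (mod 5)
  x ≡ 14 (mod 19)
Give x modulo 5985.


Product of moduli M = 9 · 7 · 5 · 19 = 5985.
Merge one congruence at a time:
  Start: x ≡ 8 (mod 9).
  Combine with x ≡ 0 (mod 7); new modulus lcm = 63.
    Write x = 8 + 9·t and substitute into x ≡ 0 (mod 7): 9·t ≡ 0 − 8 = -8 (mod 7).
    Reduce coefficients mod 7: 2·t ≡ 6 (mod 7).
    The inverse of 2 mod 7 is 4 (since 2·4 = 8 = 1·7 + 1), so t ≡ 4·6 = 24 ≡ 3 (mod 7).
    Then x = 8 + 9·3 = 35, valid modulo lcm(9, 7) = 63: x ≡ 35 (mod 63).
  Combine with x ≡ 2 (mod 5); new modulus lcm = 315.
    Write x = 35 + 63·t and substitute into x ≡ 2 (mod 5): 63·t ≡ 2 − 35 = -33 (mod 5).
    Reduce coefficients mod 5: 3·t ≡ 2 (mod 5).
    The inverse of 3 mod 5 is 2 (since 3·2 = 6 = 1·5 + 1), so t ≡ 2·2 = 4 ≡ 4 (mod 5).
    Then x = 35 + 63·4 = 287, valid modulo lcm(63, 5) = 315: x ≡ 287 (mod 315).
  Combine with x ≡ 14 (mod 19); new modulus lcm = 5985.
    Write x = 287 + 315·t and substitute into x ≡ 14 (mod 19): 315·t ≡ 14 − 287 = -273 (mod 19).
    Reduce coefficients mod 19: 11·t ≡ 12 (mod 19).
    The inverse of 11 mod 19 is 7 (since 11·7 = 77 = 4·19 + 1), so t ≡ 7·12 = 84 ≡ 8 (mod 19).
    Then x = 287 + 315·8 = 2807, valid modulo lcm(315, 19) = 5985: x ≡ 2807 (mod 5985).
Verify against each original: 2807 mod 9 = 8, 2807 mod 7 = 0, 2807 mod 5 = 2, 2807 mod 19 = 14.

x ≡ 2807 (mod 5985).


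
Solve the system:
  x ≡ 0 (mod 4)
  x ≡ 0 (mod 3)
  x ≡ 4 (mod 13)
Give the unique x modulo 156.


Moduli 4, 3, 13 are pairwise coprime; by CRT there is a unique solution modulo M = 4 · 3 · 13 = 156.
Solve pairwise, accumulating the modulus:
  Start with x ≡ 0 (mod 4).
  Combine with x ≡ 0 (mod 3): since gcd(4, 3) = 1, we get a unique residue mod 12.
    Write x = 0 + 4·t and substitute into x ≡ 0 (mod 3): 4·t ≡ 0 − 0 = 0 (mod 3).
    Reduce coefficients mod 3: 1·t ≡ 0 (mod 3).
    So t ≡ 0 (mod 3).
    Then x = 0 + 4·0 = 0, valid modulo lcm(4, 3) = 12: x ≡ 0 (mod 12).
  Combine with x ≡ 4 (mod 13): since gcd(12, 13) = 1, we get a unique residue mod 156.
    Write x = 0 + 12·t and substitute into x ≡ 4 (mod 13): 12·t ≡ 4 − 0 = 4 (mod 13).
    The inverse of 12 mod 13 is 12 (since 12·12 = 144 = 11·13 + 1), so t ≡ 12·4 = 48 ≡ 9 (mod 13).
    Then x = 0 + 12·9 = 108, valid modulo lcm(12, 13) = 156: x ≡ 108 (mod 156).
Verify: 108 mod 4 = 0 ✓, 108 mod 3 = 0 ✓, 108 mod 13 = 4 ✓.

x ≡ 108 (mod 156).


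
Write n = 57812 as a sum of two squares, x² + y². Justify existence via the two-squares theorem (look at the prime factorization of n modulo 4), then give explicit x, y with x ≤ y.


Step 1: Factor n = 57812 = 2^2 · 97 · 149.
Step 2: Check the mod-4 condition on each prime factor: 2 = 2 (special); 97 ≡ 1 (mod 4), exponent 1; 149 ≡ 1 (mod 4), exponent 1.
All primes ≡ 3 (mod 4) appear to even exponent (or don't appear), so by the two-squares theorem n IS expressible as a sum of two squares.
Step 3: Build a representation. Group n = k² · m with k = 2 and m = 97 · 149 = 14453 (a product of primes ≡ 1 (mod 4)); a representation of m scales to one of n via (k·x)² + (k·y)² = k²(x² + y²). Each prime p ≡ 1 (mod 4) is itself a sum of two squares; find a² by testing p − a² for a perfect square:
  97: 97 − 1² = 96, 97 − 2² = 93, 97 − 3² = 88, 97 − 4² = 81 = 9² ⇒ 97 = 4² + 9².
  149: 149 − 1² = 148, 149 − 2² = 145, 149 − 3² = 140, 149 − 4² = 133, 149 − 5² = 124, 149 − 6² = 113, 149 − 7² = 100 = 10² ⇒ 149 = 7² + 10².
  Combine using the Brahmagupta–Fibonacci identity (a² + b²)(c² + d²) = (ac − bd)² + (ad + bc)² = (ac + bd)² + (ad − bc)²:
  97 · 149 = 14453: from (4² + 9²)(7² + 10²), take (4·7 − 9·10, 4·10 + 9·7) = (28 − 90, 40 + 63) = (-62, 103); dropping signs (only squares matter) gives (62, 103); check 62² + 103² = 3844 + 10609 = 14453 ✓.
  Scale by k = 2: (2·62, 2·103) = (124, 206).
Step 4: Order so x ≤ y and verify: 124² + 206² = 15376 + 42436 = 57812 = n. ✓

n = 57812 = 124² + 206² (one valid representation with x ≤ y).


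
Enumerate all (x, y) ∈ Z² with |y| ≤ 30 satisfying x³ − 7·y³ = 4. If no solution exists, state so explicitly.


The equation is x³ - 7y³ = 4. For fixed y, x³ = 7·y³ + 4, so a solution requires the RHS to be a perfect cube.
Strategy: iterate y from -30 to 30, compute RHS = 7·y³ + 4, and check whether it is a (positive or negative) perfect cube.
Check small values of y:
  y = 0: RHS = 4 is not a perfect cube.
  y = 1: RHS = 11 is not a perfect cube.
  y = -1: RHS = -3 is not a perfect cube.
  y = 2: RHS = 60 is not a perfect cube.
  y = -2: RHS = -52 is not a perfect cube.
  y = 3: RHS = 193 is not a perfect cube.
  y = -3: RHS = -185 is not a perfect cube.
Continuing the search up to |y| = 30 finds no solutions either.
No (x, y) in the scanned range satisfies the equation.

No integer solutions with |y| ≤ 30.


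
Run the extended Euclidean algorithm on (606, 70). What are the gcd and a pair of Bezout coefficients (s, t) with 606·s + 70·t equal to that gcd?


Euclidean algorithm on (606, 70) — divide until remainder is 0:
  606 = 8 · 70 + 46
  70 = 1 · 46 + 24
  46 = 1 · 24 + 22
  24 = 1 · 22 + 2
  22 = 11 · 2 + 0
gcd(606, 70) = 2.
Track Bezout coefficients alongside the remainders: start with r₀ = 606 = a·1 + b·0 (s = 1, t = 0) and r₁ = 70 = a·0 + b·1 (s = 0, t = 1); each new remainder r_{k+1} = r_{k-1} − q_k·r_k inherits s_{k+1} = s_{k-1} − q_k·s_k, t_{k+1} = t_{k-1} − q_k·t_k, so r_k = a·s_k + b·t_k at every step:
  q = 8: r = 46, s = 1 − 8·0 = 1, t = 0 − 8·1 = -8  (check: 606·1 + 70·(-8) = 46)
  q = 1: r = 24, s = 0 − 1·1 = -1, t = 1 − 1·(-8) = 9  (check: 606·(-1) + 70·9 = 24)
  q = 1: r = 22, s = 1 − 1·(-1) = 2, t = -8 − 1·9 = -17  (check: 606·2 + 70·(-17) = 22)
  q = 1: r = 2, s = -1 − 1·2 = -3, t = 9 − 1·(-17) = 26  (check: 606·(-3) + 70·26 = 2)
The row with r = 2 (the gcd) gives the Bezout coefficients s = -3, t = 26.
Result: 606 · (-3) + 70 · (26) = 2.

gcd(606, 70) = 2; s = -3, t = 26 (check: 606·(-3) + 70·26 = 2).


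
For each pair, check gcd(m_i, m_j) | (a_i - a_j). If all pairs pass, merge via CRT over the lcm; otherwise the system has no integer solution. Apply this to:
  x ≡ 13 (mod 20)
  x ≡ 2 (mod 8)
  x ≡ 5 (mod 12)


Moduli 20, 8, 12 are not pairwise coprime, so CRT works modulo lcm(m_i) when all pairwise compatibility conditions hold.
Pairwise compatibility: gcd(m_i, m_j) must divide a_i - a_j for every pair.
Merge one congruence at a time:
  Start: x ≡ 13 (mod 20).
  Combine with x ≡ 2 (mod 8): gcd(20, 8) = 4, and 2 - 13 = -11 is NOT divisible by 4.
    ⇒ system is inconsistent (no integer solution).

No solution (the system is inconsistent).


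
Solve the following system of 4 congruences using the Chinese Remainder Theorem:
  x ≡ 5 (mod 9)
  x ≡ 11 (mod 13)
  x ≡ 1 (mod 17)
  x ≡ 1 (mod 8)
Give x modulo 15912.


Product of moduli M = 9 · 13 · 17 · 8 = 15912.
Merge one congruence at a time:
  Start: x ≡ 5 (mod 9).
  Combine with x ≡ 11 (mod 13); new modulus lcm = 117.
    Write x = 5 + 9·t and substitute into x ≡ 11 (mod 13): 9·t ≡ 11 − 5 = 6 (mod 13).
    The inverse of 9 mod 13 is 3 (since 9·3 = 27 = 2·13 + 1), so t ≡ 3·6 = 18 ≡ 5 (mod 13).
    Then x = 5 + 9·5 = 50, valid modulo lcm(9, 13) = 117: x ≡ 50 (mod 117).
  Combine with x ≡ 1 (mod 17); new modulus lcm = 1989.
    Write x = 50 + 117·t and substitute into x ≡ 1 (mod 17): 117·t ≡ 1 − 50 = -49 (mod 17).
    Reduce coefficients mod 17: 15·t ≡ 2 (mod 17).
    The inverse of 15 mod 17 is 8 (since 15·8 = 120 = 7·17 + 1), so t ≡ 8·2 = 16 ≡ 16 (mod 17).
    Then x = 50 + 117·16 = 1922, valid modulo lcm(117, 17) = 1989: x ≡ 1922 (mod 1989).
  Combine with x ≡ 1 (mod 8); new modulus lcm = 15912.
    Write x = 1922 + 1989·t and substitute into x ≡ 1 (mod 8): 1989·t ≡ 1 − 1922 = -1921 (mod 8).
    Reduce coefficients mod 8: 5·t ≡ 7 (mod 8).
    The inverse of 5 mod 8 is 5 (since 5·5 = 25 = 3·8 + 1), so t ≡ 5·7 = 35 ≡ 3 (mod 8).
    Then x = 1922 + 1989·3 = 7889, valid modulo lcm(1989, 8) = 15912: x ≡ 7889 (mod 15912).
Verify against each original: 7889 mod 9 = 5, 7889 mod 13 = 11, 7889 mod 17 = 1, 7889 mod 8 = 1.

x ≡ 7889 (mod 15912).


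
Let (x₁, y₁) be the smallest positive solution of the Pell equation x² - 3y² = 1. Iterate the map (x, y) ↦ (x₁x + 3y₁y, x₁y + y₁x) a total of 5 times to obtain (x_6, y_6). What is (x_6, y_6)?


Step 1: Find the fundamental solution (x₁, y₁) of x² - 3y² = 1.
  Expand √3 as a continued fraction. a₀ = ⌊√3⌋ = 1; iterate m_{k+1} = d_k·a_k − m_k, d_{k+1} = (3 − m_{k+1}²)/d_k, a_{k+1} = ⌊(a₀ + m_{k+1})/d_{k+1}⌋ (starting m₀ = 0, d₀ = 1), with convergents p_k = a_k·p_{k-1} + p_{k-2}, q_k = a_k·q_{k-1} + q_{k-2} (p₋₁ = 1, q₋₁ = 0):
  k = 0: a₀ = 1; p₀/q₀ = 1/1; p₀² − 3·q₀² = 1 − 3 = -2.
  k = 1: m = 1, d = 2, a = ⌊(1 + 1)/2⌋ = 1; p/q = (1·1 + 1)/(1·1 + 0) = 2/1; p² − 3·q² = 4 − 3 = 1.
  The first convergent with p² − 3·q² = 1 gives the fundamental solution (x₁, y₁) = (2, 1).
Step 2: Apply the recurrence (x_{n+1}, y_{n+1}) = (x₁x_n + 3y₁y_n, x₁y_n + y₁x_n) repeatedly.
  From (x_1, y_1) = (2, 1): x_2 = 2·2 + 3·1·1 = 7; y_2 = 2·1 + 1·2 = 4.
  From (x_2, y_2) = (7, 4): x_3 = 2·7 + 3·1·4 = 26; y_3 = 2·4 + 1·7 = 15.
  From (x_3, y_3) = (26, 15): x_4 = 2·26 + 3·1·15 = 97; y_4 = 2·15 + 1·26 = 56.
  From (x_4, y_4) = (97, 56): x_5 = 2·97 + 3·1·56 = 362; y_5 = 2·56 + 1·97 = 209.
  From (x_5, y_5) = (362, 209): x_6 = 2·362 + 3·1·209 = 1351; y_6 = 2·209 + 1·362 = 780.
Step 3: Verify x_6² - 3·y_6² = 1825201 - 1825200 = 1 (should be 1). ✓

(x_1, y_1) = (2, 1); (x_6, y_6) = (1351, 780).


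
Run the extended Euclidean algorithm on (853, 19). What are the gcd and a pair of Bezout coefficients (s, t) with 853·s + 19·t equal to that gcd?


Euclidean algorithm on (853, 19) — divide until remainder is 0:
  853 = 44 · 19 + 17
  19 = 1 · 17 + 2
  17 = 8 · 2 + 1
  2 = 2 · 1 + 0
gcd(853, 19) = 1.
Track Bezout coefficients alongside the remainders: start with r₀ = 853 = a·1 + b·0 (s = 1, t = 0) and r₁ = 19 = a·0 + b·1 (s = 0, t = 1); each new remainder r_{k+1} = r_{k-1} − q_k·r_k inherits s_{k+1} = s_{k-1} − q_k·s_k, t_{k+1} = t_{k-1} − q_k·t_k, so r_k = a·s_k + b·t_k at every step:
  q = 44: r = 17, s = 1 − 44·0 = 1, t = 0 − 44·1 = -44  (check: 853·1 + 19·(-44) = 17)
  q = 1: r = 2, s = 0 − 1·1 = -1, t = 1 − 1·(-44) = 45  (check: 853·(-1) + 19·45 = 2)
  q = 8: r = 1, s = 1 − 8·(-1) = 9, t = -44 − 8·45 = -404  (check: 853·9 + 19·(-404) = 1)
The row with r = 1 (the gcd) gives the Bezout coefficients s = 9, t = -404.
Result: 853 · (9) + 19 · (-404) = 1.

gcd(853, 19) = 1; s = 9, t = -404 (check: 853·9 + 19·(-404) = 1).


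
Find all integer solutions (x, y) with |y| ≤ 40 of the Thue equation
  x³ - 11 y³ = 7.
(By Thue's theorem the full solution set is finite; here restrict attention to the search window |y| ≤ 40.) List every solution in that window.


The equation is x³ - 11y³ = 7. For fixed y, x³ = 11·y³ + 7, so a solution requires the RHS to be a perfect cube.
Strategy: iterate y from -40 to 40, compute RHS = 11·y³ + 7, and check whether it is a (positive or negative) perfect cube.
Check small values of y:
  y = 0: RHS = 7 is not a perfect cube.
  y = 1: RHS = 18 is not a perfect cube.
  y = -1: RHS = -4 is not a perfect cube.
  y = 2: RHS = 95 is not a perfect cube.
  y = -2: RHS = -81 is not a perfect cube.
  y = 3: RHS = 304 is not a perfect cube.
  y = -3: RHS = -290 is not a perfect cube.
Continuing the search up to |y| = 40 finds no solutions either.
No (x, y) in the scanned range satisfies the equation.

No integer solutions with |y| ≤ 40.


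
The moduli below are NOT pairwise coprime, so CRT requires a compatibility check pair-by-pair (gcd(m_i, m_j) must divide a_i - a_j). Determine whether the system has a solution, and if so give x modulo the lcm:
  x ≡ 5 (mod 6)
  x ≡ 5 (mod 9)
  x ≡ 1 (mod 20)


Moduli 6, 9, 20 are not pairwise coprime, so CRT works modulo lcm(m_i) when all pairwise compatibility conditions hold.
Pairwise compatibility: gcd(m_i, m_j) must divide a_i - a_j for every pair.
Merge one congruence at a time:
  Start: x ≡ 5 (mod 6).
  Combine with x ≡ 5 (mod 9): gcd(6, 9) = 3; 5 - 5 = 0, which IS divisible by 3, so compatible.
    Write x = 5 + 6·t and substitute into x ≡ 5 (mod 9): 6·t ≡ 5 − 5 = 0 (mod 9).
    Divide the congruence (and modulus) by g = 3: 2·t ≡ 0 (mod 3).
    The inverse of 2 mod 3 is 2 (since 2·2 = 4 = 1·3 + 1), so t ≡ 2·0 = 0 ≡ 0 (mod 3).
    Then x = 5 + 6·0 = 5, valid modulo lcm(6, 9) = 18: x ≡ 5 (mod 18).
  Combine with x ≡ 1 (mod 20): gcd(18, 20) = 2; 1 - 5 = -4, which IS divisible by 2, so compatible.
    Write x = 5 + 18·t and substitute into x ≡ 1 (mod 20): 18·t ≡ 1 − 5 = -4 (mod 20).
    Divide the congruence (and modulus) by g = 2: 9·t ≡ -2 (mod 10).
    Reduce coefficients mod 10: 9·t ≡ 8 (mod 10).
    The inverse of 9 mod 10 is 9 (since 9·9 = 81 = 8·10 + 1), so t ≡ 9·8 = 72 ≡ 2 (mod 10).
    Then x = 5 + 18·2 = 41, valid modulo lcm(18, 20) = 180: x ≡ 41 (mod 180).
Verify: 41 mod 6 = 5, 41 mod 9 = 5, 41 mod 20 = 1.

x ≡ 41 (mod 180).


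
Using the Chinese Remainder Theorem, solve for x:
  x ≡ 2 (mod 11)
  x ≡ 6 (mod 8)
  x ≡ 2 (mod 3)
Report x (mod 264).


Moduli 11, 8, 3 are pairwise coprime; by CRT there is a unique solution modulo M = 11 · 8 · 3 = 264.
Solve pairwise, accumulating the modulus:
  Start with x ≡ 2 (mod 11).
  Combine with x ≡ 6 (mod 8): since gcd(11, 8) = 1, we get a unique residue mod 88.
    Write x = 2 + 11·t and substitute into x ≡ 6 (mod 8): 11·t ≡ 6 − 2 = 4 (mod 8).
    Reduce coefficients mod 8: 3·t ≡ 4 (mod 8).
    The inverse of 3 mod 8 is 3 (since 3·3 = 9 = 1·8 + 1), so t ≡ 3·4 = 12 ≡ 4 (mod 8).
    Then x = 2 + 11·4 = 46, valid modulo lcm(11, 8) = 88: x ≡ 46 (mod 88).
  Combine with x ≡ 2 (mod 3): since gcd(88, 3) = 1, we get a unique residue mod 264.
    Write x = 46 + 88·t and substitute into x ≡ 2 (mod 3): 88·t ≡ 2 − 46 = -44 (mod 3).
    Reduce coefficients mod 3: 1·t ≡ 1 (mod 3).
    So t ≡ 1 (mod 3).
    Then x = 46 + 88·1 = 134, valid modulo lcm(88, 3) = 264: x ≡ 134 (mod 264).
Verify: 134 mod 11 = 2 ✓, 134 mod 8 = 6 ✓, 134 mod 3 = 2 ✓.

x ≡ 134 (mod 264).


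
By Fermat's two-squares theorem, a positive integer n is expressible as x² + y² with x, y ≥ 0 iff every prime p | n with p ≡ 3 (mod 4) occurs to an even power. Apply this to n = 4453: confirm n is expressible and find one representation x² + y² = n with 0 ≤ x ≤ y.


Step 1: Factor n = 4453 = 61 · 73.
Step 2: Check the mod-4 condition on each prime factor: 61 ≡ 1 (mod 4), exponent 1; 73 ≡ 1 (mod 4), exponent 1.
All primes ≡ 3 (mod 4) appear to even exponent (or don't appear), so by the two-squares theorem n IS expressible as a sum of two squares.
Step 3: Build a representation. Here n = 61 · 73 is a product of primes ≡ 1 (mod 4). Each prime p ≡ 1 (mod 4) is itself a sum of two squares; find a² by testing p − a² for a perfect square:
  61: 61 − 1² = 60, 61 − 2² = 57, 61 − 3² = 52, 61 − 4² = 45, 61 − 5² = 36 = 6² ⇒ 61 = 5² + 6².
  73: 73 − 1² = 72, 73 − 2² = 69, 73 − 3² = 64 = 8² ⇒ 73 = 3² + 8².
  Combine using the Brahmagupta–Fibonacci identity (a² + b²)(c² + d²) = (ac − bd)² + (ad + bc)² = (ac + bd)² + (ad − bc)²:
  61 · 73 = 4453: from (5² + 6²)(3² + 8²), take (5·3 − 6·8, 5·8 + 6·3) = (15 − 48, 40 + 18) = (-33, 58); dropping signs (only squares matter) gives (33, 58); check 33² + 58² = 1089 + 3364 = 4453 ✓.
Step 4: Order so x ≤ y and verify: 33² + 58² = 1089 + 3364 = 4453 = n. ✓

n = 4453 = 33² + 58² (one valid representation with x ≤ y).


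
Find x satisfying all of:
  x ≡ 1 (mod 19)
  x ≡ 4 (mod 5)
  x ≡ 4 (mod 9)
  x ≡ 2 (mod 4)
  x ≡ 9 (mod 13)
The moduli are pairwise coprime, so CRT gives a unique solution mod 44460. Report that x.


Product of moduli M = 19 · 5 · 9 · 4 · 13 = 44460.
Merge one congruence at a time:
  Start: x ≡ 1 (mod 19).
  Combine with x ≡ 4 (mod 5); new modulus lcm = 95.
    Write x = 1 + 19·t and substitute into x ≡ 4 (mod 5): 19·t ≡ 4 − 1 = 3 (mod 5).
    Reduce coefficients mod 5: 4·t ≡ 3 (mod 5).
    The inverse of 4 mod 5 is 4 (since 4·4 = 16 = 3·5 + 1), so t ≡ 4·3 = 12 ≡ 2 (mod 5).
    Then x = 1 + 19·2 = 39, valid modulo lcm(19, 5) = 95: x ≡ 39 (mod 95).
  Combine with x ≡ 4 (mod 9); new modulus lcm = 855.
    Write x = 39 + 95·t and substitute into x ≡ 4 (mod 9): 95·t ≡ 4 − 39 = -35 (mod 9).
    Reduce coefficients mod 9: 5·t ≡ 1 (mod 9).
    The inverse of 5 mod 9 is 2 (since 5·2 = 10 = 1·9 + 1), so t ≡ 2·1 = 2 ≡ 2 (mod 9).
    Then x = 39 + 95·2 = 229, valid modulo lcm(95, 9) = 855: x ≡ 229 (mod 855).
  Combine with x ≡ 2 (mod 4); new modulus lcm = 3420.
    Write x = 229 + 855·t and substitute into x ≡ 2 (mod 4): 855·t ≡ 2 − 229 = -227 (mod 4).
    Reduce coefficients mod 4: 3·t ≡ 1 (mod 4).
    The inverse of 3 mod 4 is 3 (since 3·3 = 9 = 2·4 + 1), so t ≡ 3·1 = 3 ≡ 3 (mod 4).
    Then x = 229 + 855·3 = 2794, valid modulo lcm(855, 4) = 3420: x ≡ 2794 (mod 3420).
  Combine with x ≡ 9 (mod 13); new modulus lcm = 44460.
    Write x = 2794 + 3420·t and substitute into x ≡ 9 (mod 13): 3420·t ≡ 9 − 2794 = -2785 (mod 13).
    Reduce coefficients mod 13: 1·t ≡ 10 (mod 13).
    So t ≡ 10 (mod 13).
    Then x = 2794 + 3420·10 = 36994, valid modulo lcm(3420, 13) = 44460: x ≡ 36994 (mod 44460).
Verify against each original: 36994 mod 19 = 1, 36994 mod 5 = 4, 36994 mod 9 = 4, 36994 mod 4 = 2, 36994 mod 13 = 9.

x ≡ 36994 (mod 44460).


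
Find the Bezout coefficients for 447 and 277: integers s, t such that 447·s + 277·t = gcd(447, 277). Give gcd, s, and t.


Euclidean algorithm on (447, 277) — divide until remainder is 0:
  447 = 1 · 277 + 170
  277 = 1 · 170 + 107
  170 = 1 · 107 + 63
  107 = 1 · 63 + 44
  63 = 1 · 44 + 19
  44 = 2 · 19 + 6
  19 = 3 · 6 + 1
  6 = 6 · 1 + 0
gcd(447, 277) = 1.
Track Bezout coefficients alongside the remainders: start with r₀ = 447 = a·1 + b·0 (s = 1, t = 0) and r₁ = 277 = a·0 + b·1 (s = 0, t = 1); each new remainder r_{k+1} = r_{k-1} − q_k·r_k inherits s_{k+1} = s_{k-1} − q_k·s_k, t_{k+1} = t_{k-1} − q_k·t_k, so r_k = a·s_k + b·t_k at every step:
  q = 1: r = 170, s = 1 − 1·0 = 1, t = 0 − 1·1 = -1  (check: 447·1 + 277·(-1) = 170)
  q = 1: r = 107, s = 0 − 1·1 = -1, t = 1 − 1·(-1) = 2  (check: 447·(-1) + 277·2 = 107)
  q = 1: r = 63, s = 1 − 1·(-1) = 2, t = -1 − 1·2 = -3  (check: 447·2 + 277·(-3) = 63)
  q = 1: r = 44, s = -1 − 1·2 = -3, t = 2 − 1·(-3) = 5  (check: 447·(-3) + 277·5 = 44)
  q = 1: r = 19, s = 2 − 1·(-3) = 5, t = -3 − 1·5 = -8  (check: 447·5 + 277·(-8) = 19)
  q = 2: r = 6, s = -3 − 2·5 = -13, t = 5 − 2·(-8) = 21  (check: 447·(-13) + 277·21 = 6)
  q = 3: r = 1, s = 5 − 3·(-13) = 44, t = -8 − 3·21 = -71  (check: 447·44 + 277·(-71) = 1)
The row with r = 1 (the gcd) gives the Bezout coefficients s = 44, t = -71.
Result: 447 · (44) + 277 · (-71) = 1.

gcd(447, 277) = 1; s = 44, t = -71 (check: 447·44 + 277·(-71) = 1).


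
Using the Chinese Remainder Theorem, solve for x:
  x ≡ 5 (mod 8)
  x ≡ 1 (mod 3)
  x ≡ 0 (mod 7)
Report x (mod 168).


Moduli 8, 3, 7 are pairwise coprime; by CRT there is a unique solution modulo M = 8 · 3 · 7 = 168.
Solve pairwise, accumulating the modulus:
  Start with x ≡ 5 (mod 8).
  Combine with x ≡ 1 (mod 3): since gcd(8, 3) = 1, we get a unique residue mod 24.
    Write x = 5 + 8·t and substitute into x ≡ 1 (mod 3): 8·t ≡ 1 − 5 = -4 (mod 3).
    Reduce coefficients mod 3: 2·t ≡ 2 (mod 3).
    The inverse of 2 mod 3 is 2 (since 2·2 = 4 = 1·3 + 1), so t ≡ 2·2 = 4 ≡ 1 (mod 3).
    Then x = 5 + 8·1 = 13, valid modulo lcm(8, 3) = 24: x ≡ 13 (mod 24).
  Combine with x ≡ 0 (mod 7): since gcd(24, 7) = 1, we get a unique residue mod 168.
    Write x = 13 + 24·t and substitute into x ≡ 0 (mod 7): 24·t ≡ 0 − 13 = -13 (mod 7).
    Reduce coefficients mod 7: 3·t ≡ 1 (mod 7).
    The inverse of 3 mod 7 is 5 (since 3·5 = 15 = 2·7 + 1), so t ≡ 5·1 = 5 ≡ 5 (mod 7).
    Then x = 13 + 24·5 = 133, valid modulo lcm(24, 7) = 168: x ≡ 133 (mod 168).
Verify: 133 mod 8 = 5 ✓, 133 mod 3 = 1 ✓, 133 mod 7 = 0 ✓.

x ≡ 133 (mod 168).


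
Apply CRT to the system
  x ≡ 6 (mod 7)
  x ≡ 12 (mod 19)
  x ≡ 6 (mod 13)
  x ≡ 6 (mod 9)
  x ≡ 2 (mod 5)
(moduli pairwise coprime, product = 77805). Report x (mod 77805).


Product of moduli M = 7 · 19 · 13 · 9 · 5 = 77805.
Merge one congruence at a time:
  Start: x ≡ 6 (mod 7).
  Combine with x ≡ 12 (mod 19); new modulus lcm = 133.
    Write x = 6 + 7·t and substitute into x ≡ 12 (mod 19): 7·t ≡ 12 − 6 = 6 (mod 19).
    The inverse of 7 mod 19 is 11 (since 7·11 = 77 = 4·19 + 1), so t ≡ 11·6 = 66 ≡ 9 (mod 19).
    Then x = 6 + 7·9 = 69, valid modulo lcm(7, 19) = 133: x ≡ 69 (mod 133).
  Combine with x ≡ 6 (mod 13); new modulus lcm = 1729.
    Write x = 69 + 133·t and substitute into x ≡ 6 (mod 13): 133·t ≡ 6 − 69 = -63 (mod 13).
    Reduce coefficients mod 13: 3·t ≡ 2 (mod 13).
    The inverse of 3 mod 13 is 9 (since 3·9 = 27 = 2·13 + 1), so t ≡ 9·2 = 18 ≡ 5 (mod 13).
    Then x = 69 + 133·5 = 734, valid modulo lcm(133, 13) = 1729: x ≡ 734 (mod 1729).
  Combine with x ≡ 6 (mod 9); new modulus lcm = 15561.
    Write x = 734 + 1729·t and substitute into x ≡ 6 (mod 9): 1729·t ≡ 6 − 734 = -728 (mod 9).
    Reduce coefficients mod 9: 1·t ≡ 1 (mod 9).
    So t ≡ 1 (mod 9).
    Then x = 734 + 1729·1 = 2463, valid modulo lcm(1729, 9) = 15561: x ≡ 2463 (mod 15561).
  Combine with x ≡ 2 (mod 5); new modulus lcm = 77805.
    Write x = 2463 + 15561·t and substitute into x ≡ 2 (mod 5): 15561·t ≡ 2 − 2463 = -2461 (mod 5).
    Reduce coefficients mod 5: 1·t ≡ 4 (mod 5).
    So t ≡ 4 (mod 5).
    Then x = 2463 + 15561·4 = 64707, valid modulo lcm(15561, 5) = 77805: x ≡ 64707 (mod 77805).
Verify against each original: 64707 mod 7 = 6, 64707 mod 19 = 12, 64707 mod 13 = 6, 64707 mod 9 = 6, 64707 mod 5 = 2.

x ≡ 64707 (mod 77805).


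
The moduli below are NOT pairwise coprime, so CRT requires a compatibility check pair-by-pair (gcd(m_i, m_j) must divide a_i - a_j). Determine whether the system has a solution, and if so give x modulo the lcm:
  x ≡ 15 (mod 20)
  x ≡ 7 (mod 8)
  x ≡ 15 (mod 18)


Moduli 20, 8, 18 are not pairwise coprime, so CRT works modulo lcm(m_i) when all pairwise compatibility conditions hold.
Pairwise compatibility: gcd(m_i, m_j) must divide a_i - a_j for every pair.
Merge one congruence at a time:
  Start: x ≡ 15 (mod 20).
  Combine with x ≡ 7 (mod 8): gcd(20, 8) = 4; 7 - 15 = -8, which IS divisible by 4, so compatible.
    Write x = 15 + 20·t and substitute into x ≡ 7 (mod 8): 20·t ≡ 7 − 15 = -8 (mod 8).
    Divide the congruence (and modulus) by g = 4: 5·t ≡ -2 (mod 2).
    Reduce coefficients mod 2: 1·t ≡ 0 (mod 2).
    So t ≡ 0 (mod 2).
    Then x = 15 + 20·0 = 15, valid modulo lcm(20, 8) = 40: x ≡ 15 (mod 40).
  Combine with x ≡ 15 (mod 18): gcd(40, 18) = 2; 15 - 15 = 0, which IS divisible by 2, so compatible.
    Write x = 15 + 40·t and substitute into x ≡ 15 (mod 18): 40·t ≡ 15 − 15 = 0 (mod 18).
    Divide the congruence (and modulus) by g = 2: 20·t ≡ 0 (mod 9).
    Reduce coefficients mod 9: 2·t ≡ 0 (mod 9).
    The inverse of 2 mod 9 is 5 (since 2·5 = 10 = 1·9 + 1), so t ≡ 5·0 = 0 ≡ 0 (mod 9).
    Then x = 15 + 40·0 = 15, valid modulo lcm(40, 18) = 360: x ≡ 15 (mod 360).
Verify: 15 mod 20 = 15, 15 mod 8 = 7, 15 mod 18 = 15.

x ≡ 15 (mod 360).


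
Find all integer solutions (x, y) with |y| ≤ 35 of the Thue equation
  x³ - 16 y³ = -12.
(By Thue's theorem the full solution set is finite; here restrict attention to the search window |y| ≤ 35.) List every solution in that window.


The equation is x³ - 16y³ = -12. For fixed y, x³ = 16·y³ − 12, so a solution requires the RHS to be a perfect cube.
Strategy: iterate y from -35 to 35, compute RHS = 16·y³ − 12, and check whether it is a (positive or negative) perfect cube.
Check small values of y:
  y = 0: RHS = -12 is not a perfect cube.
  y = 1: RHS = 4 is not a perfect cube.
  y = -1: RHS = -28 is not a perfect cube.
  y = 2: RHS = 116 is not a perfect cube.
  y = -2: RHS = -140 is not a perfect cube.
  y = 3: RHS = 420 is not a perfect cube.
  y = -3: RHS = -444 is not a perfect cube.
Continuing the search up to |y| = 35 finds no solutions either.
No (x, y) in the scanned range satisfies the equation.

No integer solutions with |y| ≤ 35.


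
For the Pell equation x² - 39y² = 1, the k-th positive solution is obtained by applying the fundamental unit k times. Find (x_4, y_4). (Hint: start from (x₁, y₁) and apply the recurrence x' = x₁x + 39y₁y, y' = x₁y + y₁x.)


Step 1: Find the fundamental solution (x₁, y₁) of x² - 39y² = 1.
  Expand √39 as a continued fraction. a₀ = ⌊√39⌋ = 6; iterate m_{k+1} = d_k·a_k − m_k, d_{k+1} = (39 − m_{k+1}²)/d_k, a_{k+1} = ⌊(a₀ + m_{k+1})/d_{k+1}⌋ (starting m₀ = 0, d₀ = 1), with convergents p_k = a_k·p_{k-1} + p_{k-2}, q_k = a_k·q_{k-1} + q_{k-2} (p₋₁ = 1, q₋₁ = 0):
  k = 0: a₀ = 6; p₀/q₀ = 6/1; p₀² − 39·q₀² = 36 − 39 = -3.
  k = 1: m = 6, d = 3, a = ⌊(6 + 6)/3⌋ = 4; p/q = (4·6 + 1)/(4·1 + 0) = 25/4; p² − 39·q² = 625 − 624 = 1.
  The first convergent with p² − 39·q² = 1 gives the fundamental solution (x₁, y₁) = (25, 4).
Step 2: Apply the recurrence (x_{n+1}, y_{n+1}) = (x₁x_n + 39y₁y_n, x₁y_n + y₁x_n) repeatedly.
  From (x_1, y_1) = (25, 4): x_2 = 25·25 + 39·4·4 = 1249; y_2 = 25·4 + 4·25 = 200.
  From (x_2, y_2) = (1249, 200): x_3 = 25·1249 + 39·4·200 = 62425; y_3 = 25·200 + 4·1249 = 9996.
  From (x_3, y_3) = (62425, 9996): x_4 = 25·62425 + 39·4·9996 = 3120001; y_4 = 25·9996 + 4·62425 = 499600.
Step 3: Verify x_4² - 39·y_4² = 9734406240001 - 9734406240000 = 1 (should be 1). ✓

(x_1, y_1) = (25, 4); (x_4, y_4) = (3120001, 499600).
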